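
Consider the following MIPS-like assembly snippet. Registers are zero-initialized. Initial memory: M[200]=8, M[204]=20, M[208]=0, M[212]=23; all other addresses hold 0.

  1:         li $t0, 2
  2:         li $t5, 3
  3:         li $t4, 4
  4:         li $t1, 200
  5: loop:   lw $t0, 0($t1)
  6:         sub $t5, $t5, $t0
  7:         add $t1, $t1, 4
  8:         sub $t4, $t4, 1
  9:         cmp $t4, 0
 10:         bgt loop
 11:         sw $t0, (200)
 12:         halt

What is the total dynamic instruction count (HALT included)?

30

after li $t0, 2: $t0=2
after li $t5, 3: $t5=3
after li $t4, 4: $t4=4
after li $t1, 200: $t1=200
after lw $t0, 0($t1): $t0=M[200]=8
after sub $t5, $t5, $t0: $t5=3-8=-5
after add $t1, $t1, 4: $t1=200+4=204
after sub $t4, $t4, 1: $t4=4-1=3
cmp $t4, 0  (cmp 3,0)
bgt loop: taken
after lw $t0, 0($t1): $t0=M[204]=20
after sub $t5, $t5, $t0: $t5=(-5)-20=-25
after add $t1, $t1, 4: $t1=204+4=208
after sub $t4, $t4, 1: $t4=3-1=2
cmp $t4, 0  (cmp 2,0)
bgt loop: taken
after lw $t0, 0($t1): $t0=M[208]=0
after sub $t5, $t5, $t0: $t5=(-25)-0=-25
after add $t1, $t1, 4: $t1=208+4=212
after sub $t4, $t4, 1: $t4=2-1=1
cmp $t4, 0  (cmp 1,0)
bgt loop: taken
after lw $t0, 0($t1): $t0=M[212]=23
after sub $t5, $t5, $t0: $t5=(-25)-23=-48
after add $t1, $t1, 4: $t1=212+4=216
after sub $t4, $t4, 1: $t4=1-1=0
cmp $t4, 0  (cmp 0,0)
bgt loop: not taken
sw $t0, (200) → M[200]=23
halt.
Total executed instructions: 30.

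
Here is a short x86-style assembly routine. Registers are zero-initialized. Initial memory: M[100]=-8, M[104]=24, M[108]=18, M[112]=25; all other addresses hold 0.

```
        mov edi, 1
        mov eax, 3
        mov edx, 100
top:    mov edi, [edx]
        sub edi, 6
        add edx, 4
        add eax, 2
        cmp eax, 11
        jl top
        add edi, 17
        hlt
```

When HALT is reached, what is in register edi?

36

mov edi, 1 → edi=1
mov eax, 3 → eax=3
mov edx, 100 → edx=100
mov edi, [edx] → edi=M[100]=-8
sub edi, 6 → edi=(-8)-6=-14
add edx, 4 → edx=100+4=104
add eax, 2 → eax=3+2=5
cmp eax, 11  (cmp 5,11)
jl top: taken
mov edi, [edx] → edi=M[104]=24
sub edi, 6 → edi=24-6=18
add edx, 4 → edx=104+4=108
add eax, 2 → eax=5+2=7
cmp eax, 11  (cmp 7,11)
jl top: taken
mov edi, [edx] → edi=M[108]=18
sub edi, 6 → edi=18-6=12
add edx, 4 → edx=108+4=112
add eax, 2 → eax=7+2=9
cmp eax, 11  (cmp 9,11)
jl top: taken
mov edi, [edx] → edi=M[112]=25
sub edi, 6 → edi=25-6=19
add edx, 4 → edx=112+4=116
add eax, 2 → eax=9+2=11
cmp eax, 11  (cmp 11,11)
jl top: not taken
add edi, 17 → edi=19+17=36
halt.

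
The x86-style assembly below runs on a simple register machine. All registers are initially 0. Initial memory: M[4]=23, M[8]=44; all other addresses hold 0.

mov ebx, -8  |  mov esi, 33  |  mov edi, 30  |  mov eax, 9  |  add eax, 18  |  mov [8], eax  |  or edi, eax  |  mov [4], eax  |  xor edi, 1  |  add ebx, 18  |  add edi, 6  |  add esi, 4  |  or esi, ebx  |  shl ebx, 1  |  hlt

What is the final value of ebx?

20

ebx=-8
esi=33
edi=30
eax=9
eax=9+18=27
mov [8], eax → M[8]=27
edi=30|27=31
mov [4], eax → M[4]=27
edi=31^1=30
ebx=(-8)+18=10
edi=30+6=36
esi=33+4=37
esi=37|10=47
ebx=10<<1=20
halt.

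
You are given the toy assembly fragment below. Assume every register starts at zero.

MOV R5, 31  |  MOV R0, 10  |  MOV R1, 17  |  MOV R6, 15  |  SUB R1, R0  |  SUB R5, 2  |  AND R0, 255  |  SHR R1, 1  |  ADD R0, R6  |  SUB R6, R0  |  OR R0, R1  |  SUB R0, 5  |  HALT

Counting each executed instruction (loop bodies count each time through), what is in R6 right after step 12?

-10

MOV R5, 31 → R5=31
MOV R0, 10 → R0=10
MOV R1, 17 → R1=17
MOV R6, 15 → R6=15
SUB R1, R0 → R1=17-10=7
SUB R5, 2 → R5=31-2=29
AND R0, 255 → R0=10&255=10
SHR R1, 1 → R1=7>>1=3
ADD R0, R6 → R0=10+15=25
SUB R6, R0 → R6=15-25=-10
OR R0, R1 → R0=25|3=27
SUB R0, 5 → R0=27-5=22
After step 12: R6 = -10.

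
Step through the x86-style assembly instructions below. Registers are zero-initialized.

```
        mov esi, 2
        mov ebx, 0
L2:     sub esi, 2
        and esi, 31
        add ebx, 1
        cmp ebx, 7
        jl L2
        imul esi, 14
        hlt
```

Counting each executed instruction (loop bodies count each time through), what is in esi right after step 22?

26

mov esi, 2 → esi=2
mov ebx, 0 → ebx=0
sub esi, 2 → esi=2-2=0
and esi, 31 → esi=0&31=0
add ebx, 1 → ebx=0+1=1
cmp ebx, 7  (cmp 1,7)
jl L2: taken
sub esi, 2 → esi=0-2=-2
and esi, 31 → esi=(-2)&31=30
add ebx, 1 → ebx=1+1=2
cmp ebx, 7  (cmp 2,7)
jl L2: taken
sub esi, 2 → esi=30-2=28
and esi, 31 → esi=28&31=28
add ebx, 1 → ebx=2+1=3
cmp ebx, 7  (cmp 3,7)
jl L2: taken
sub esi, 2 → esi=28-2=26
and esi, 31 → esi=26&31=26
add ebx, 1 → ebx=3+1=4
cmp ebx, 7  (cmp 4,7)
jl L2: taken
After step 22: esi = 26.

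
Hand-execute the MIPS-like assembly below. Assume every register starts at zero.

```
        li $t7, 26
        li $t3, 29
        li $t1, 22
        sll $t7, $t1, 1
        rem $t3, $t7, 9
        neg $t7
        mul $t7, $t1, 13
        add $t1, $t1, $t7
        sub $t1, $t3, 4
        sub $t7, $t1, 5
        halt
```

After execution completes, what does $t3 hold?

$t7=26
$t3=29
$t1=22
$t7=22<<1=44
$t3=44%9=8
$t7=-(44)=-44
$t7=22*13=286
$t1=22+286=308
$t1=8-4=4
$t7=4-5=-1
halt.

8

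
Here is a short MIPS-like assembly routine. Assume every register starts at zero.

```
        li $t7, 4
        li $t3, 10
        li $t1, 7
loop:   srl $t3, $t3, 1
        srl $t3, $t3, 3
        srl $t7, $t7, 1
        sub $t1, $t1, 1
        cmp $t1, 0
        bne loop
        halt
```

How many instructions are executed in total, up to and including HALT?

$t7=4
$t3=10
$t1=7
$t3=10>>1=5
$t3=5>>3=0
$t7=4>>1=2
$t1=7-1=6
cmp $t1, 0  (cmp 6,0)
bne loop: taken
$t3=0>>1=0
$t3=0>>3=0
$t7=2>>1=1
$t1=6-1=5
cmp $t1, 0  (cmp 5,0)
bne loop: taken
$t3=0>>1=0
$t3=0>>3=0
$t7=1>>1=0
$t1=5-1=4
cmp $t1, 0  (cmp 4,0)
bne loop: taken
$t3=0>>1=0
$t3=0>>3=0
$t7=0>>1=0
$t1=4-1=3
cmp $t1, 0  (cmp 3,0)
bne loop: taken
$t3=0>>1=0
$t3=0>>3=0
$t7=0>>1=0
$t1=3-1=2
cmp $t1, 0  (cmp 2,0)
bne loop: taken
$t3=0>>1=0
$t3=0>>3=0
$t7=0>>1=0
$t1=2-1=1
cmp $t1, 0  (cmp 1,0)
bne loop: taken
$t3=0>>1=0
$t3=0>>3=0
$t7=0>>1=0
$t1=1-1=0
cmp $t1, 0  (cmp 0,0)
bne loop: not taken
halt.
Total executed instructions: 46.

46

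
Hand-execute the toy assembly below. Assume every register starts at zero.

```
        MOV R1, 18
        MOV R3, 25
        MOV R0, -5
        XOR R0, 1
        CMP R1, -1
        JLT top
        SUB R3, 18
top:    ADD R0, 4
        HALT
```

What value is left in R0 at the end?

after MOV R1, 18: R1=18
after MOV R3, 25: R3=25
after MOV R0, -5: R0=-5
after XOR R0, 1: R0=(-5)^1=-6
CMP R1, -1  (cmp 18,-1)
JLT top: not taken
after SUB R3, 18: R3=25-18=7
after ADD R0, 4: R0=(-6)+4=-2
halt.

-2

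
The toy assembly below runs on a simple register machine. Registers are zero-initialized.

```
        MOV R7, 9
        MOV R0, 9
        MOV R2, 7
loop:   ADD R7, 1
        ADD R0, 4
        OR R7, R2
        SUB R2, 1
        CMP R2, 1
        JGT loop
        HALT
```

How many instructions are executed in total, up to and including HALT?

R7=9
R0=9
R2=7
R7=9+1=10
R0=9+4=13
R7=10|7=15
R2=7-1=6
CMP R2, 1  (cmp 6,1)
JGT loop: taken
R7=15+1=16
R0=13+4=17
R7=16|6=22
R2=6-1=5
CMP R2, 1  (cmp 5,1)
JGT loop: taken
R7=22+1=23
R0=17+4=21
R7=23|5=23
R2=5-1=4
CMP R2, 1  (cmp 4,1)
JGT loop: taken
R7=23+1=24
R0=21+4=25
R7=24|4=28
R2=4-1=3
CMP R2, 1  (cmp 3,1)
JGT loop: taken
R7=28+1=29
R0=25+4=29
R7=29|3=31
R2=3-1=2
CMP R2, 1  (cmp 2,1)
JGT loop: taken
R7=31+1=32
R0=29+4=33
R7=32|2=34
R2=2-1=1
CMP R2, 1  (cmp 1,1)
JGT loop: not taken
halt.
Total executed instructions: 40.

40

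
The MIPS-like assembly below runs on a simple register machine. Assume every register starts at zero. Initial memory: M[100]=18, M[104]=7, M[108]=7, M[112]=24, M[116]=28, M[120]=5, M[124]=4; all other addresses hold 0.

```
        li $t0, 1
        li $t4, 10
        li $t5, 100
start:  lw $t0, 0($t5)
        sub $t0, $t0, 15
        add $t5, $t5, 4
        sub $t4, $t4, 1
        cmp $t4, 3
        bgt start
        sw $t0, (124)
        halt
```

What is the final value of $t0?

$t0=1
$t4=10
$t5=100
$t0=M[100]=18
$t0=18-15=3
$t5=100+4=104
$t4=10-1=9
cmp $t4, 3  (cmp 9,3)
bgt start: taken
$t0=M[104]=7
$t0=7-15=-8
$t5=104+4=108
$t4=9-1=8
cmp $t4, 3  (cmp 8,3)
bgt start: taken
$t0=M[108]=7
$t0=7-15=-8
$t5=108+4=112
$t4=8-1=7
cmp $t4, 3  (cmp 7,3)
bgt start: taken
$t0=M[112]=24
$t0=24-15=9
$t5=112+4=116
$t4=7-1=6
cmp $t4, 3  (cmp 6,3)
bgt start: taken
$t0=M[116]=28
$t0=28-15=13
$t5=116+4=120
$t4=6-1=5
cmp $t4, 3  (cmp 5,3)
bgt start: taken
$t0=M[120]=5
$t0=5-15=-10
$t5=120+4=124
$t4=5-1=4
cmp $t4, 3  (cmp 4,3)
bgt start: taken
$t0=M[124]=4
$t0=4-15=-11
$t5=124+4=128
$t4=4-1=3
cmp $t4, 3  (cmp 3,3)
bgt start: not taken
sw $t0, (124) → M[124]=-11
halt.

-11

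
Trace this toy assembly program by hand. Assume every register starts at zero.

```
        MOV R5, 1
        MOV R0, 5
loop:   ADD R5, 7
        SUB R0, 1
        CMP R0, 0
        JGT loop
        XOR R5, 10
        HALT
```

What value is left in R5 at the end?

R5=1
R0=5
R5=1+7=8
R0=5-1=4
CMP R0, 0  (cmp 4,0)
JGT loop: taken
R5=8+7=15
R0=4-1=3
CMP R0, 0  (cmp 3,0)
JGT loop: taken
R5=15+7=22
R0=3-1=2
CMP R0, 0  (cmp 2,0)
JGT loop: taken
R5=22+7=29
R0=2-1=1
CMP R0, 0  (cmp 1,0)
JGT loop: taken
R5=29+7=36
R0=1-1=0
CMP R0, 0  (cmp 0,0)
JGT loop: not taken
R5=36^10=46
halt.

46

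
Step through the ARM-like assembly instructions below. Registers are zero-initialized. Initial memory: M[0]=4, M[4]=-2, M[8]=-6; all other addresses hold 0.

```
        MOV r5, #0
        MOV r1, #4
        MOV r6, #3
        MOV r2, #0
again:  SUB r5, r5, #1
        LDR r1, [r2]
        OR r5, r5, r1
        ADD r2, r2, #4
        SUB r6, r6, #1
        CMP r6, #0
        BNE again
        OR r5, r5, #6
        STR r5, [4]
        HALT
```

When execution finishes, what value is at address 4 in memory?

-1

after MOV r5, #0: r5=0
after MOV r1, #4: r1=4
after MOV r6, #3: r6=3
after MOV r2, #0: r2=0
after SUB r5, r5, #1: r5=0-1=-1
after LDR r1, [r2]: r1=M[0]=4
after OR r5, r5, r1: r5=(-1)|4=-1
after ADD r2, r2, #4: r2=0+4=4
after SUB r6, r6, #1: r6=3-1=2
CMP r6, #0  (cmp 2,0)
BNE again: taken
after SUB r5, r5, #1: r5=(-1)-1=-2
after LDR r1, [r2]: r1=M[4]=-2
after OR r5, r5, r1: r5=(-2)|(-2)=-2
after ADD r2, r2, #4: r2=4+4=8
after SUB r6, r6, #1: r6=2-1=1
CMP r6, #0  (cmp 1,0)
BNE again: taken
after SUB r5, r5, #1: r5=(-2)-1=-3
after LDR r1, [r2]: r1=M[8]=-6
after OR r5, r5, r1: r5=(-3)|(-6)=-1
after ADD r2, r2, #4: r2=8+4=12
after SUB r6, r6, #1: r6=1-1=0
CMP r6, #0  (cmp 0,0)
BNE again: not taken
after OR r5, r5, #6: r5=(-1)|6=-1
STR r5, [4] → M[4]=-1
halt.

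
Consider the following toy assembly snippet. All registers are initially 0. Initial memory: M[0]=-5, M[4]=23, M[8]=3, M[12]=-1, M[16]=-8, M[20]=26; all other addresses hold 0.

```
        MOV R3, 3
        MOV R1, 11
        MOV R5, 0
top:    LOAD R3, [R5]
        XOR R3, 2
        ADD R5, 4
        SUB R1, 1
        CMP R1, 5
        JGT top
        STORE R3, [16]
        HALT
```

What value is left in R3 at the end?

MOV R3, 3 → R3=3
MOV R1, 11 → R1=11
MOV R5, 0 → R5=0
LOAD R3, [R5] → R3=M[0]=-5
XOR R3, 2 → R3=(-5)^2=-7
ADD R5, 4 → R5=0+4=4
SUB R1, 1 → R1=11-1=10
CMP R1, 5  (cmp 10,5)
JGT top: taken
LOAD R3, [R5] → R3=M[4]=23
XOR R3, 2 → R3=23^2=21
ADD R5, 4 → R5=4+4=8
SUB R1, 1 → R1=10-1=9
CMP R1, 5  (cmp 9,5)
JGT top: taken
LOAD R3, [R5] → R3=M[8]=3
XOR R3, 2 → R3=3^2=1
ADD R5, 4 → R5=8+4=12
SUB R1, 1 → R1=9-1=8
CMP R1, 5  (cmp 8,5)
JGT top: taken
LOAD R3, [R5] → R3=M[12]=-1
XOR R3, 2 → R3=(-1)^2=-3
ADD R5, 4 → R5=12+4=16
SUB R1, 1 → R1=8-1=7
CMP R1, 5  (cmp 7,5)
JGT top: taken
LOAD R3, [R5] → R3=M[16]=-8
XOR R3, 2 → R3=(-8)^2=-6
ADD R5, 4 → R5=16+4=20
SUB R1, 1 → R1=7-1=6
CMP R1, 5  (cmp 6,5)
JGT top: taken
LOAD R3, [R5] → R3=M[20]=26
XOR R3, 2 → R3=26^2=24
ADD R5, 4 → R5=20+4=24
SUB R1, 1 → R1=6-1=5
CMP R1, 5  (cmp 5,5)
JGT top: not taken
STORE R3, [16] → M[16]=24
halt.

24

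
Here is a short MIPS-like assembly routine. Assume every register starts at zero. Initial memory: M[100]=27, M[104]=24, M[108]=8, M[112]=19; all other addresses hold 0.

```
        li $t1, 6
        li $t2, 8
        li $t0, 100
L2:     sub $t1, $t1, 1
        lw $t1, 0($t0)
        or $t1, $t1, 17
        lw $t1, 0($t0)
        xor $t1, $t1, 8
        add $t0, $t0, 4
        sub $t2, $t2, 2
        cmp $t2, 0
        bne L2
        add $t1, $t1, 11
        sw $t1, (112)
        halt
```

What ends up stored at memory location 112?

38

li $t1, 6 → $t1=6
li $t2, 8 → $t2=8
li $t0, 100 → $t0=100
sub $t1, $t1, 1 → $t1=6-1=5
lw $t1, 0($t0) → $t1=M[100]=27
or $t1, $t1, 17 → $t1=27|17=27
lw $t1, 0($t0) → $t1=M[100]=27
xor $t1, $t1, 8 → $t1=27^8=19
add $t0, $t0, 4 → $t0=100+4=104
sub $t2, $t2, 2 → $t2=8-2=6
cmp $t2, 0  (cmp 6,0)
bne L2: taken
sub $t1, $t1, 1 → $t1=19-1=18
lw $t1, 0($t0) → $t1=M[104]=24
or $t1, $t1, 17 → $t1=24|17=25
lw $t1, 0($t0) → $t1=M[104]=24
xor $t1, $t1, 8 → $t1=24^8=16
add $t0, $t0, 4 → $t0=104+4=108
sub $t2, $t2, 2 → $t2=6-2=4
cmp $t2, 0  (cmp 4,0)
bne L2: taken
sub $t1, $t1, 1 → $t1=16-1=15
lw $t1, 0($t0) → $t1=M[108]=8
or $t1, $t1, 17 → $t1=8|17=25
lw $t1, 0($t0) → $t1=M[108]=8
xor $t1, $t1, 8 → $t1=8^8=0
add $t0, $t0, 4 → $t0=108+4=112
sub $t2, $t2, 2 → $t2=4-2=2
cmp $t2, 0  (cmp 2,0)
bne L2: taken
sub $t1, $t1, 1 → $t1=0-1=-1
lw $t1, 0($t0) → $t1=M[112]=19
or $t1, $t1, 17 → $t1=19|17=19
lw $t1, 0($t0) → $t1=M[112]=19
xor $t1, $t1, 8 → $t1=19^8=27
add $t0, $t0, 4 → $t0=112+4=116
sub $t2, $t2, 2 → $t2=2-2=0
cmp $t2, 0  (cmp 0,0)
bne L2: not taken
add $t1, $t1, 11 → $t1=27+11=38
sw $t1, (112) → M[112]=38
halt.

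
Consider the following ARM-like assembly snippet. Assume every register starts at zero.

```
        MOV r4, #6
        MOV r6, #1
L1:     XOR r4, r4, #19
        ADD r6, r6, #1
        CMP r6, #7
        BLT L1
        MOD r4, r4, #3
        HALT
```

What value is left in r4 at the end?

r4=6
r6=1
r4=6^19=21
r6=1+1=2
CMP r6, #7  (cmp 2,7)
BLT L1: taken
r4=21^19=6
r6=2+1=3
CMP r6, #7  (cmp 3,7)
BLT L1: taken
r4=6^19=21
r6=3+1=4
CMP r6, #7  (cmp 4,7)
BLT L1: taken
r4=21^19=6
r6=4+1=5
CMP r6, #7  (cmp 5,7)
BLT L1: taken
r4=6^19=21
r6=5+1=6
CMP r6, #7  (cmp 6,7)
BLT L1: taken
r4=21^19=6
r6=6+1=7
CMP r6, #7  (cmp 7,7)
BLT L1: not taken
r4=6%3=0
halt.

0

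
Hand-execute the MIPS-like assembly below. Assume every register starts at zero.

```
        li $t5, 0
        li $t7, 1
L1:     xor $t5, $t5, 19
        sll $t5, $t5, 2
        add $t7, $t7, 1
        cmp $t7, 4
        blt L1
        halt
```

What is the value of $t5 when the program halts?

1468

after li $t5, 0: $t5=0
after li $t7, 1: $t7=1
after xor $t5, $t5, 19: $t5=0^19=19
after sll $t5, $t5, 2: $t5=19<<2=76
after add $t7, $t7, 1: $t7=1+1=2
cmp $t7, 4  (cmp 2,4)
blt L1: taken
after xor $t5, $t5, 19: $t5=76^19=95
after sll $t5, $t5, 2: $t5=95<<2=380
after add $t7, $t7, 1: $t7=2+1=3
cmp $t7, 4  (cmp 3,4)
blt L1: taken
after xor $t5, $t5, 19: $t5=380^19=367
after sll $t5, $t5, 2: $t5=367<<2=1468
after add $t7, $t7, 1: $t7=3+1=4
cmp $t7, 4  (cmp 4,4)
blt L1: not taken
halt.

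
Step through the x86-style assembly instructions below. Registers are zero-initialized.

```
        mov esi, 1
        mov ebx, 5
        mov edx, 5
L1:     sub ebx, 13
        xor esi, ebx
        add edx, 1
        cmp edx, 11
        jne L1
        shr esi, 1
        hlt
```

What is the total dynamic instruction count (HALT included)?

35

mov esi, 1 → esi=1
mov ebx, 5 → ebx=5
mov edx, 5 → edx=5
sub ebx, 13 → ebx=5-13=-8
xor esi, ebx → esi=1^(-8)=-7
add edx, 1 → edx=5+1=6
cmp edx, 11  (cmp 6,11)
jne L1: taken
sub ebx, 13 → ebx=(-8)-13=-21
xor esi, ebx → esi=(-7)^(-21)=18
add edx, 1 → edx=6+1=7
cmp edx, 11  (cmp 7,11)
jne L1: taken
sub ebx, 13 → ebx=(-21)-13=-34
xor esi, ebx → esi=18^(-34)=-52
add edx, 1 → edx=7+1=8
cmp edx, 11  (cmp 8,11)
jne L1: taken
sub ebx, 13 → ebx=(-34)-13=-47
xor esi, ebx → esi=(-52)^(-47)=29
add edx, 1 → edx=8+1=9
cmp edx, 11  (cmp 9,11)
jne L1: taken
sub ebx, 13 → ebx=(-47)-13=-60
xor esi, ebx → esi=29^(-60)=-39
add edx, 1 → edx=9+1=10
cmp edx, 11  (cmp 10,11)
jne L1: taken
sub ebx, 13 → ebx=(-60)-13=-73
xor esi, ebx → esi=(-39)^(-73)=110
add edx, 1 → edx=10+1=11
cmp edx, 11  (cmp 11,11)
jne L1: not taken
shr esi, 1 → esi=110>>1=55
halt.
Total executed instructions: 35.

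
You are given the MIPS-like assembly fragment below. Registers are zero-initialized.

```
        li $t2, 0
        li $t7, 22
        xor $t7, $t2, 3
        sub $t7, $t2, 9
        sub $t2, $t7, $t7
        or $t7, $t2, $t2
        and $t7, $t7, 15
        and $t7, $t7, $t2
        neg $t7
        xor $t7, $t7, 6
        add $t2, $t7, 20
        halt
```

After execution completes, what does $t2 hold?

after li $t2, 0: $t2=0
after li $t7, 22: $t7=22
after xor $t7, $t2, 3: $t7=0^3=3
after sub $t7, $t2, 9: $t7=0-9=-9
after sub $t2, $t7, $t7: $t2=(-9)-(-9)=0
after or $t7, $t2, $t2: $t7=0|0=0
after and $t7, $t7, 15: $t7=0&15=0
after and $t7, $t7, $t2: $t7=0&0=0
after neg $t7: $t7=-(0)=0
after xor $t7, $t7, 6: $t7=0^6=6
after add $t2, $t7, 20: $t2=6+20=26
halt.

26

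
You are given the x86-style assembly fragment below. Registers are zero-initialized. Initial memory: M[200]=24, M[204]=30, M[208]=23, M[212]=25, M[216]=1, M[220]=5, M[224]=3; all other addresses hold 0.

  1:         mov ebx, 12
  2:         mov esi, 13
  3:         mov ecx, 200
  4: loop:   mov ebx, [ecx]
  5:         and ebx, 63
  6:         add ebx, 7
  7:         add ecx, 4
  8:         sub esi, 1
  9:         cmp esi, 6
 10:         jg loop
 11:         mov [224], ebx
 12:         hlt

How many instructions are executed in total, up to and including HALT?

54

mov ebx, 12 → ebx=12
mov esi, 13 → esi=13
mov ecx, 200 → ecx=200
mov ebx, [ecx] → ebx=M[200]=24
and ebx, 63 → ebx=24&63=24
add ebx, 7 → ebx=24+7=31
add ecx, 4 → ecx=200+4=204
sub esi, 1 → esi=13-1=12
cmp esi, 6  (cmp 12,6)
jg loop: taken
mov ebx, [ecx] → ebx=M[204]=30
and ebx, 63 → ebx=30&63=30
add ebx, 7 → ebx=30+7=37
add ecx, 4 → ecx=204+4=208
sub esi, 1 → esi=12-1=11
cmp esi, 6  (cmp 11,6)
jg loop: taken
mov ebx, [ecx] → ebx=M[208]=23
and ebx, 63 → ebx=23&63=23
add ebx, 7 → ebx=23+7=30
add ecx, 4 → ecx=208+4=212
sub esi, 1 → esi=11-1=10
cmp esi, 6  (cmp 10,6)
jg loop: taken
mov ebx, [ecx] → ebx=M[212]=25
and ebx, 63 → ebx=25&63=25
add ebx, 7 → ebx=25+7=32
add ecx, 4 → ecx=212+4=216
sub esi, 1 → esi=10-1=9
cmp esi, 6  (cmp 9,6)
jg loop: taken
mov ebx, [ecx] → ebx=M[216]=1
and ebx, 63 → ebx=1&63=1
add ebx, 7 → ebx=1+7=8
add ecx, 4 → ecx=216+4=220
sub esi, 1 → esi=9-1=8
cmp esi, 6  (cmp 8,6)
jg loop: taken
mov ebx, [ecx] → ebx=M[220]=5
and ebx, 63 → ebx=5&63=5
add ebx, 7 → ebx=5+7=12
add ecx, 4 → ecx=220+4=224
sub esi, 1 → esi=8-1=7
cmp esi, 6  (cmp 7,6)
jg loop: taken
mov ebx, [ecx] → ebx=M[224]=3
and ebx, 63 → ebx=3&63=3
add ebx, 7 → ebx=3+7=10
add ecx, 4 → ecx=224+4=228
sub esi, 1 → esi=7-1=6
cmp esi, 6  (cmp 6,6)
jg loop: not taken
mov [224], ebx → M[224]=10
halt.
Total executed instructions: 54.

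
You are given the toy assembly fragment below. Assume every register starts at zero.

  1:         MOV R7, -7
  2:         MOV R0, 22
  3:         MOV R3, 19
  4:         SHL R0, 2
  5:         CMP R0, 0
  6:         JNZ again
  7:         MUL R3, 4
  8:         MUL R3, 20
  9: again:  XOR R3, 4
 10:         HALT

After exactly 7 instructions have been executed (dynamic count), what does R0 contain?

after MOV R7, -7: R7=-7
after MOV R0, 22: R0=22
after MOV R3, 19: R3=19
after SHL R0, 2: R0=22<<2=88
CMP R0, 0  (cmp 88,0)
JNZ again: taken
after XOR R3, 4: R3=19^4=23
After step 7: R0 = 88.

88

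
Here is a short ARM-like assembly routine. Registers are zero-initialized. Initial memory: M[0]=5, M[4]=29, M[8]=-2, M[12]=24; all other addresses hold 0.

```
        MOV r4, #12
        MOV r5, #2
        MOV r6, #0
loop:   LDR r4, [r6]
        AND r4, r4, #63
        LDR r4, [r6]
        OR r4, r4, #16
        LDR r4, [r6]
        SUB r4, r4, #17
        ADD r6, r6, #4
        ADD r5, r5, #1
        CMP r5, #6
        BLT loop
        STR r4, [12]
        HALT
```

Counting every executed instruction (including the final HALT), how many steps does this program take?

after MOV r4, #12: r4=12
after MOV r5, #2: r5=2
after MOV r6, #0: r6=0
after LDR r4, [r6]: r4=M[0]=5
after AND r4, r4, #63: r4=5&63=5
after LDR r4, [r6]: r4=M[0]=5
after OR r4, r4, #16: r4=5|16=21
after LDR r4, [r6]: r4=M[0]=5
after SUB r4, r4, #17: r4=5-17=-12
after ADD r6, r6, #4: r6=0+4=4
after ADD r5, r5, #1: r5=2+1=3
CMP r5, #6  (cmp 3,6)
BLT loop: taken
after LDR r4, [r6]: r4=M[4]=29
after AND r4, r4, #63: r4=29&63=29
after LDR r4, [r6]: r4=M[4]=29
after OR r4, r4, #16: r4=29|16=29
after LDR r4, [r6]: r4=M[4]=29
after SUB r4, r4, #17: r4=29-17=12
after ADD r6, r6, #4: r6=4+4=8
after ADD r5, r5, #1: r5=3+1=4
CMP r5, #6  (cmp 4,6)
BLT loop: taken
after LDR r4, [r6]: r4=M[8]=-2
after AND r4, r4, #63: r4=(-2)&63=62
after LDR r4, [r6]: r4=M[8]=-2
after OR r4, r4, #16: r4=(-2)|16=-2
after LDR r4, [r6]: r4=M[8]=-2
after SUB r4, r4, #17: r4=(-2)-17=-19
after ADD r6, r6, #4: r6=8+4=12
after ADD r5, r5, #1: r5=4+1=5
CMP r5, #6  (cmp 5,6)
BLT loop: taken
after LDR r4, [r6]: r4=M[12]=24
after AND r4, r4, #63: r4=24&63=24
after LDR r4, [r6]: r4=M[12]=24
after OR r4, r4, #16: r4=24|16=24
after LDR r4, [r6]: r4=M[12]=24
after SUB r4, r4, #17: r4=24-17=7
after ADD r6, r6, #4: r6=12+4=16
after ADD r5, r5, #1: r5=5+1=6
CMP r5, #6  (cmp 6,6)
BLT loop: not taken
STR r4, [12] → M[12]=7
halt.
Total executed instructions: 45.

45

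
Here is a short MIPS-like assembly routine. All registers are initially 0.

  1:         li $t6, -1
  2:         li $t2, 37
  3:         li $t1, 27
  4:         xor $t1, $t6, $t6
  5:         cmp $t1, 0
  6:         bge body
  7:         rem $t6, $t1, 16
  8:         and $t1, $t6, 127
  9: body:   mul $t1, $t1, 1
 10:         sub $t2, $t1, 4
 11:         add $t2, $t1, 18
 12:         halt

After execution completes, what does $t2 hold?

18

li $t6, -1 → $t6=-1
li $t2, 37 → $t2=37
li $t1, 27 → $t1=27
xor $t1, $t6, $t6 → $t1=(-1)^(-1)=0
cmp $t1, 0  (cmp 0,0)
bge body: taken
mul $t1, $t1, 1 → $t1=0*1=0
sub $t2, $t1, 4 → $t2=0-4=-4
add $t2, $t1, 18 → $t2=0+18=18
halt.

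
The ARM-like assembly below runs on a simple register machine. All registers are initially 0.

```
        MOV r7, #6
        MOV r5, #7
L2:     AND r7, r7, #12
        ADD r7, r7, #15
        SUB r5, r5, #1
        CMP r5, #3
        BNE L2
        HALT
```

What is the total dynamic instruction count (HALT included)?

MOV r7, #6 → r7=6
MOV r5, #7 → r5=7
AND r7, r7, #12 → r7=6&12=4
ADD r7, r7, #15 → r7=4+15=19
SUB r5, r5, #1 → r5=7-1=6
CMP r5, #3  (cmp 6,3)
BNE L2: taken
AND r7, r7, #12 → r7=19&12=0
ADD r7, r7, #15 → r7=0+15=15
SUB r5, r5, #1 → r5=6-1=5
CMP r5, #3  (cmp 5,3)
BNE L2: taken
AND r7, r7, #12 → r7=15&12=12
ADD r7, r7, #15 → r7=12+15=27
SUB r5, r5, #1 → r5=5-1=4
CMP r5, #3  (cmp 4,3)
BNE L2: taken
AND r7, r7, #12 → r7=27&12=8
ADD r7, r7, #15 → r7=8+15=23
SUB r5, r5, #1 → r5=4-1=3
CMP r5, #3  (cmp 3,3)
BNE L2: not taken
halt.
Total executed instructions: 23.

23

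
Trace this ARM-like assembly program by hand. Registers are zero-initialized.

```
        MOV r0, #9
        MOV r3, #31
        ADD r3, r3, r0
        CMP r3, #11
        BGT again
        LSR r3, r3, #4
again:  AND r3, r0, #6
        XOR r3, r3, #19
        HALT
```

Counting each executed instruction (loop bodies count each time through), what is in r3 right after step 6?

MOV r0, #9 → r0=9
MOV r3, #31 → r3=31
ADD r3, r3, r0 → r3=31+9=40
CMP r3, #11  (cmp 40,11)
BGT again: taken
AND r3, r0, #6 → r3=9&6=0
After step 6: r3 = 0.

0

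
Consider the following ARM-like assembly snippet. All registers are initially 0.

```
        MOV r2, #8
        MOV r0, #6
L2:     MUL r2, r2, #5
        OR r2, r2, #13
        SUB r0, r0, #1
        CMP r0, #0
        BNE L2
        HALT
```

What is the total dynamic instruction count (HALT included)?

after MOV r2, #8: r2=8
after MOV r0, #6: r0=6
after MUL r2, r2, #5: r2=8*5=40
after OR r2, r2, #13: r2=40|13=45
after SUB r0, r0, #1: r0=6-1=5
CMP r0, #0  (cmp 5,0)
BNE L2: taken
after MUL r2, r2, #5: r2=45*5=225
after OR r2, r2, #13: r2=225|13=237
after SUB r0, r0, #1: r0=5-1=4
CMP r0, #0  (cmp 4,0)
BNE L2: taken
after MUL r2, r2, #5: r2=237*5=1185
after OR r2, r2, #13: r2=1185|13=1197
after SUB r0, r0, #1: r0=4-1=3
CMP r0, #0  (cmp 3,0)
BNE L2: taken
after MUL r2, r2, #5: r2=1197*5=5985
after OR r2, r2, #13: r2=5985|13=5997
after SUB r0, r0, #1: r0=3-1=2
CMP r0, #0  (cmp 2,0)
BNE L2: taken
after MUL r2, r2, #5: r2=5997*5=29985
after OR r2, r2, #13: r2=29985|13=29997
after SUB r0, r0, #1: r0=2-1=1
CMP r0, #0  (cmp 1,0)
BNE L2: taken
after MUL r2, r2, #5: r2=29997*5=149985
after OR r2, r2, #13: r2=149985|13=149997
after SUB r0, r0, #1: r0=1-1=0
CMP r0, #0  (cmp 0,0)
BNE L2: not taken
halt.
Total executed instructions: 33.

33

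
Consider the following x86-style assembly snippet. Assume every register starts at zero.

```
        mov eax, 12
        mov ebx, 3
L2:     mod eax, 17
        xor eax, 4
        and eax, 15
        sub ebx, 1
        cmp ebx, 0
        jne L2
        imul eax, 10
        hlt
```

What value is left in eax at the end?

80

mov eax, 12 → eax=12
mov ebx, 3 → ebx=3
mod eax, 17 → eax=12%17=12
xor eax, 4 → eax=12^4=8
and eax, 15 → eax=8&15=8
sub ebx, 1 → ebx=3-1=2
cmp ebx, 0  (cmp 2,0)
jne L2: taken
mod eax, 17 → eax=8%17=8
xor eax, 4 → eax=8^4=12
and eax, 15 → eax=12&15=12
sub ebx, 1 → ebx=2-1=1
cmp ebx, 0  (cmp 1,0)
jne L2: taken
mod eax, 17 → eax=12%17=12
xor eax, 4 → eax=12^4=8
and eax, 15 → eax=8&15=8
sub ebx, 1 → ebx=1-1=0
cmp ebx, 0  (cmp 0,0)
jne L2: not taken
imul eax, 10 → eax=8*10=80
halt.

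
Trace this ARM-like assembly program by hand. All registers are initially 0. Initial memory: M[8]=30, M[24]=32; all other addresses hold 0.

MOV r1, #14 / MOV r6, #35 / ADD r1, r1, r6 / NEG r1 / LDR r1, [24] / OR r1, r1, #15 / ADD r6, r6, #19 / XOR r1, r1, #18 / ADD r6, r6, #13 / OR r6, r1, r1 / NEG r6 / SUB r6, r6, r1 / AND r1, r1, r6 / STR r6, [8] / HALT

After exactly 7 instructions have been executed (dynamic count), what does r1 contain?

47

MOV r1, #14 → r1=14
MOV r6, #35 → r6=35
ADD r1, r1, r6 → r1=14+35=49
NEG r1 → r1=-(49)=-49
LDR r1, [24] → r1=M[24]=32
OR r1, r1, #15 → r1=32|15=47
ADD r6, r6, #19 → r6=35+19=54
After step 7: r1 = 47.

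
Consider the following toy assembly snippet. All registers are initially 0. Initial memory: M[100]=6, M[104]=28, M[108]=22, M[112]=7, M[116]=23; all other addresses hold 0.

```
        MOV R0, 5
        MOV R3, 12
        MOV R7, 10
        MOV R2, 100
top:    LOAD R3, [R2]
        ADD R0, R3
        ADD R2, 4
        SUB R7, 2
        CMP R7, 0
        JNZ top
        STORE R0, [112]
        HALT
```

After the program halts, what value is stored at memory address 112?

after MOV R0, 5: R0=5
after MOV R3, 12: R3=12
after MOV R7, 10: R7=10
after MOV R2, 100: R2=100
after LOAD R3, [R2]: R3=M[100]=6
after ADD R0, R3: R0=5+6=11
after ADD R2, 4: R2=100+4=104
after SUB R7, 2: R7=10-2=8
CMP R7, 0  (cmp 8,0)
JNZ top: taken
after LOAD R3, [R2]: R3=M[104]=28
after ADD R0, R3: R0=11+28=39
after ADD R2, 4: R2=104+4=108
after SUB R7, 2: R7=8-2=6
CMP R7, 0  (cmp 6,0)
JNZ top: taken
after LOAD R3, [R2]: R3=M[108]=22
after ADD R0, R3: R0=39+22=61
after ADD R2, 4: R2=108+4=112
after SUB R7, 2: R7=6-2=4
CMP R7, 0  (cmp 4,0)
JNZ top: taken
after LOAD R3, [R2]: R3=M[112]=7
after ADD R0, R3: R0=61+7=68
after ADD R2, 4: R2=112+4=116
after SUB R7, 2: R7=4-2=2
CMP R7, 0  (cmp 2,0)
JNZ top: taken
after LOAD R3, [R2]: R3=M[116]=23
after ADD R0, R3: R0=68+23=91
after ADD R2, 4: R2=116+4=120
after SUB R7, 2: R7=2-2=0
CMP R7, 0  (cmp 0,0)
JNZ top: not taken
STORE R0, [112] → M[112]=91
halt.

91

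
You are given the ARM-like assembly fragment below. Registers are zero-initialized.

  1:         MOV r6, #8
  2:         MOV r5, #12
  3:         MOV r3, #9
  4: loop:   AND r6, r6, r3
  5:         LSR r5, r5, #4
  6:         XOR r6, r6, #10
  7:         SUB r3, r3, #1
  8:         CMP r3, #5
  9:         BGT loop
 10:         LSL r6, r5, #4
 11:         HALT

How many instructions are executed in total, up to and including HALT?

MOV r6, #8 → r6=8
MOV r5, #12 → r5=12
MOV r3, #9 → r3=9
AND r6, r6, r3 → r6=8&9=8
LSR r5, r5, #4 → r5=12>>4=0
XOR r6, r6, #10 → r6=8^10=2
SUB r3, r3, #1 → r3=9-1=8
CMP r3, #5  (cmp 8,5)
BGT loop: taken
AND r6, r6, r3 → r6=2&8=0
LSR r5, r5, #4 → r5=0>>4=0
XOR r6, r6, #10 → r6=0^10=10
SUB r3, r3, #1 → r3=8-1=7
CMP r3, #5  (cmp 7,5)
BGT loop: taken
AND r6, r6, r3 → r6=10&7=2
LSR r5, r5, #4 → r5=0>>4=0
XOR r6, r6, #10 → r6=2^10=8
SUB r3, r3, #1 → r3=7-1=6
CMP r3, #5  (cmp 6,5)
BGT loop: taken
AND r6, r6, r3 → r6=8&6=0
LSR r5, r5, #4 → r5=0>>4=0
XOR r6, r6, #10 → r6=0^10=10
SUB r3, r3, #1 → r3=6-1=5
CMP r3, #5  (cmp 5,5)
BGT loop: not taken
LSL r6, r5, #4 → r6=0<<4=0
halt.
Total executed instructions: 29.

29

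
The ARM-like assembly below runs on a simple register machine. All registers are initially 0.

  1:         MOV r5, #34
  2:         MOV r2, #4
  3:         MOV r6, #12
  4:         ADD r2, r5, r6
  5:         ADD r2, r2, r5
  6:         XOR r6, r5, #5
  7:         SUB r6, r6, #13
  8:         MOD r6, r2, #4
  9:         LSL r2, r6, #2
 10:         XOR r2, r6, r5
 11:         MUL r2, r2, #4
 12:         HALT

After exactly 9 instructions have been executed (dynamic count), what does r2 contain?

0

r5=34
r2=4
r6=12
r2=34+12=46
r2=46+34=80
r6=34^5=39
r6=39-13=26
r6=80%4=0
r2=0<<2=0
After step 9: r2 = 0.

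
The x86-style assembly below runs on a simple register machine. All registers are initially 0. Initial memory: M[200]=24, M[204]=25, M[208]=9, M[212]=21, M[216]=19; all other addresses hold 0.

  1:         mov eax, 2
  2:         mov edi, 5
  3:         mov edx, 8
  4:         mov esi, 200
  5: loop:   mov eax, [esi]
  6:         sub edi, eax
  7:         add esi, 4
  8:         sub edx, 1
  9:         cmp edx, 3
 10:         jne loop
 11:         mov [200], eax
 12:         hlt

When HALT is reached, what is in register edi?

eax=2
edi=5
edx=8
esi=200
eax=M[200]=24
edi=5-24=-19
esi=200+4=204
edx=8-1=7
cmp edx, 3  (cmp 7,3)
jne loop: taken
eax=M[204]=25
edi=(-19)-25=-44
esi=204+4=208
edx=7-1=6
cmp edx, 3  (cmp 6,3)
jne loop: taken
eax=M[208]=9
edi=(-44)-9=-53
esi=208+4=212
edx=6-1=5
cmp edx, 3  (cmp 5,3)
jne loop: taken
eax=M[212]=21
edi=(-53)-21=-74
esi=212+4=216
edx=5-1=4
cmp edx, 3  (cmp 4,3)
jne loop: taken
eax=M[216]=19
edi=(-74)-19=-93
esi=216+4=220
edx=4-1=3
cmp edx, 3  (cmp 3,3)
jne loop: not taken
mov [200], eax → M[200]=19
halt.

-93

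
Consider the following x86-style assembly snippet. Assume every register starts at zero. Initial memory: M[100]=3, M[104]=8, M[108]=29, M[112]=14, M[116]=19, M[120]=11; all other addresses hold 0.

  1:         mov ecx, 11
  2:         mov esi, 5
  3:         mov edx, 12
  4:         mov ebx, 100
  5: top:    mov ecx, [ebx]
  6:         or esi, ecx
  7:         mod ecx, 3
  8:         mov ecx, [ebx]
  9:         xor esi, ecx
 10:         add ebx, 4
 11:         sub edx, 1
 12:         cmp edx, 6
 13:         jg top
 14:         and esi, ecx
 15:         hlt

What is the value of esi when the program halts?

ecx=11
esi=5
edx=12
ebx=100
ecx=M[100]=3
esi=5|3=7
ecx=3%3=0
ecx=M[100]=3
esi=7^3=4
ebx=100+4=104
edx=12-1=11
cmp edx, 6  (cmp 11,6)
jg top: taken
ecx=M[104]=8
esi=4|8=12
ecx=8%3=2
ecx=M[104]=8
esi=12^8=4
ebx=104+4=108
edx=11-1=10
cmp edx, 6  (cmp 10,6)
jg top: taken
ecx=M[108]=29
esi=4|29=29
ecx=29%3=2
ecx=M[108]=29
esi=29^29=0
ebx=108+4=112
edx=10-1=9
cmp edx, 6  (cmp 9,6)
jg top: taken
ecx=M[112]=14
esi=0|14=14
ecx=14%3=2
ecx=M[112]=14
esi=14^14=0
ebx=112+4=116
edx=9-1=8
cmp edx, 6  (cmp 8,6)
jg top: taken
ecx=M[116]=19
esi=0|19=19
ecx=19%3=1
ecx=M[116]=19
esi=19^19=0
ebx=116+4=120
edx=8-1=7
cmp edx, 6  (cmp 7,6)
jg top: taken
ecx=M[120]=11
esi=0|11=11
ecx=11%3=2
ecx=M[120]=11
esi=11^11=0
ebx=120+4=124
edx=7-1=6
cmp edx, 6  (cmp 6,6)
jg top: not taken
esi=0&11=0
halt.

0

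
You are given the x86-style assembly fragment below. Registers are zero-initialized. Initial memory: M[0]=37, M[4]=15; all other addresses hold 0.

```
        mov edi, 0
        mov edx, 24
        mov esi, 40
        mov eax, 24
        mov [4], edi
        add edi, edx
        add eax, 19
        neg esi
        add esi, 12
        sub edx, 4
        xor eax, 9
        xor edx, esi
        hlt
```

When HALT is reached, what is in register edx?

-16

after mov edi, 0: edi=0
after mov edx, 24: edx=24
after mov esi, 40: esi=40
after mov eax, 24: eax=24
mov [4], edi → M[4]=0
after add edi, edx: edi=0+24=24
after add eax, 19: eax=24+19=43
after neg esi: esi=-(40)=-40
after add esi, 12: esi=(-40)+12=-28
after sub edx, 4: edx=24-4=20
after xor eax, 9: eax=43^9=34
after xor edx, esi: edx=20^(-28)=-16
halt.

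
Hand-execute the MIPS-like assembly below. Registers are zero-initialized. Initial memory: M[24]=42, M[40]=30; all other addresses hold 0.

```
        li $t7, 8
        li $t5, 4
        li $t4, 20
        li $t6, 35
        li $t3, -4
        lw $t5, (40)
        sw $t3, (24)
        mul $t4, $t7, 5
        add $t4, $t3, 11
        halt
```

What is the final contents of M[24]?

-4

$t7=8
$t5=4
$t4=20
$t6=35
$t3=-4
$t5=M[40]=30
sw $t3, (24) → M[24]=-4
$t4=8*5=40
$t4=(-4)+11=7
halt.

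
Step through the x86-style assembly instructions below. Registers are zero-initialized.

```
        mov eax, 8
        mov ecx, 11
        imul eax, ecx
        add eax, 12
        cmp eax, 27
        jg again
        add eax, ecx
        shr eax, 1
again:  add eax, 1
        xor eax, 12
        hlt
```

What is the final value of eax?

105

mov eax, 8 → eax=8
mov ecx, 11 → ecx=11
imul eax, ecx → eax=8*11=88
add eax, 12 → eax=88+12=100
cmp eax, 27  (cmp 100,27)
jg again: taken
add eax, 1 → eax=100+1=101
xor eax, 12 → eax=101^12=105
halt.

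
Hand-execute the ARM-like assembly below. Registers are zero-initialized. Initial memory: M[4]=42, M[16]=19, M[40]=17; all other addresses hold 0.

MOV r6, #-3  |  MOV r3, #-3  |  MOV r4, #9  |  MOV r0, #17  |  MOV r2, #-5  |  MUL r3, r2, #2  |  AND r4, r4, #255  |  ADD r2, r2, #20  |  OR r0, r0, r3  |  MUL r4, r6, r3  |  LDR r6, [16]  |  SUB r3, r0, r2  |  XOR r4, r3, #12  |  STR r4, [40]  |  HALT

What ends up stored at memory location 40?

MOV r6, #-3 → r6=-3
MOV r3, #-3 → r3=-3
MOV r4, #9 → r4=9
MOV r0, #17 → r0=17
MOV r2, #-5 → r2=-5
MUL r3, r2, #2 → r3=(-5)*2=-10
AND r4, r4, #255 → r4=9&255=9
ADD r2, r2, #20 → r2=(-5)+20=15
OR r0, r0, r3 → r0=17|(-10)=-9
MUL r4, r6, r3 → r4=(-3)*(-10)=30
LDR r6, [16] → r6=M[16]=19
SUB r3, r0, r2 → r3=(-9)-15=-24
XOR r4, r3, #12 → r4=(-24)^12=-28
STR r4, [40] → M[40]=-28
halt.

-28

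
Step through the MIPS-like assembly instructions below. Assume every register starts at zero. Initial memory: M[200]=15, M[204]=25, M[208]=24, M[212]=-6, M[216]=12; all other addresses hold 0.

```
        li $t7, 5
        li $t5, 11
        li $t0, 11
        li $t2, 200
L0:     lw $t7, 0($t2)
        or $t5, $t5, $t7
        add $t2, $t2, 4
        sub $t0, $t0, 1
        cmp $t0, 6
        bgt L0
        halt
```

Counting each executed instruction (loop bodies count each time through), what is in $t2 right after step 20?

212

li $t7, 5 → $t7=5
li $t5, 11 → $t5=11
li $t0, 11 → $t0=11
li $t2, 200 → $t2=200
lw $t7, 0($t2) → $t7=M[200]=15
or $t5, $t5, $t7 → $t5=11|15=15
add $t2, $t2, 4 → $t2=200+4=204
sub $t0, $t0, 1 → $t0=11-1=10
cmp $t0, 6  (cmp 10,6)
bgt L0: taken
lw $t7, 0($t2) → $t7=M[204]=25
or $t5, $t5, $t7 → $t5=15|25=31
add $t2, $t2, 4 → $t2=204+4=208
sub $t0, $t0, 1 → $t0=10-1=9
cmp $t0, 6  (cmp 9,6)
bgt L0: taken
lw $t7, 0($t2) → $t7=M[208]=24
or $t5, $t5, $t7 → $t5=31|24=31
add $t2, $t2, 4 → $t2=208+4=212
sub $t0, $t0, 1 → $t0=9-1=8
After step 20: $t2 = 212.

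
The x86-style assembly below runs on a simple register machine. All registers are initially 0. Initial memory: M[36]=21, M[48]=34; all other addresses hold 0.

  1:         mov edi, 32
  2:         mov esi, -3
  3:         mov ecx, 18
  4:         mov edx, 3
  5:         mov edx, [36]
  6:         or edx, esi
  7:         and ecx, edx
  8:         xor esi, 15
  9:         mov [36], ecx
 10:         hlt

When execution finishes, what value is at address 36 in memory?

16

after mov edi, 32: edi=32
after mov esi, -3: esi=-3
after mov ecx, 18: ecx=18
after mov edx, 3: edx=3
after mov edx, [36]: edx=M[36]=21
after or edx, esi: edx=21|(-3)=-3
after and ecx, edx: ecx=18&(-3)=16
after xor esi, 15: esi=(-3)^15=-14
mov [36], ecx → M[36]=16
halt.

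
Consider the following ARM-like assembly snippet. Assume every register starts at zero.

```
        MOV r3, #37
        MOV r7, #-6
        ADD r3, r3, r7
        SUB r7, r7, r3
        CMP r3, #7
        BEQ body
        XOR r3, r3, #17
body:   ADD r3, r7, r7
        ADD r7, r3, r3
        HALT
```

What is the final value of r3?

-74

MOV r3, #37 → r3=37
MOV r7, #-6 → r7=-6
ADD r3, r3, r7 → r3=37+(-6)=31
SUB r7, r7, r3 → r7=(-6)-31=-37
CMP r3, #7  (cmp 31,7)
BEQ body: not taken
XOR r3, r3, #17 → r3=31^17=14
ADD r3, r7, r7 → r3=(-37)+(-37)=-74
ADD r7, r3, r3 → r7=(-74)+(-74)=-148
halt.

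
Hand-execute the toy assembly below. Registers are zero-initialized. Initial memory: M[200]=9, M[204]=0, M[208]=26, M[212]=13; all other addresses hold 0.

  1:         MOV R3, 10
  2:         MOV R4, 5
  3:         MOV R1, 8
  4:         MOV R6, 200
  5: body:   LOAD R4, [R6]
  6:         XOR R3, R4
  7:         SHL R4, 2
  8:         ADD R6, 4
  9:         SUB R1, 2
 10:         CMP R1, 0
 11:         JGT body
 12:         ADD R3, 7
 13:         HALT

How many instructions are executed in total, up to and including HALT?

34

after MOV R3, 10: R3=10
after MOV R4, 5: R4=5
after MOV R1, 8: R1=8
after MOV R6, 200: R6=200
after LOAD R4, [R6]: R4=M[200]=9
after XOR R3, R4: R3=10^9=3
after SHL R4, 2: R4=9<<2=36
after ADD R6, 4: R6=200+4=204
after SUB R1, 2: R1=8-2=6
CMP R1, 0  (cmp 6,0)
JGT body: taken
after LOAD R4, [R6]: R4=M[204]=0
after XOR R3, R4: R3=3^0=3
after SHL R4, 2: R4=0<<2=0
after ADD R6, 4: R6=204+4=208
after SUB R1, 2: R1=6-2=4
CMP R1, 0  (cmp 4,0)
JGT body: taken
after LOAD R4, [R6]: R4=M[208]=26
after XOR R3, R4: R3=3^26=25
after SHL R4, 2: R4=26<<2=104
after ADD R6, 4: R6=208+4=212
after SUB R1, 2: R1=4-2=2
CMP R1, 0  (cmp 2,0)
JGT body: taken
after LOAD R4, [R6]: R4=M[212]=13
after XOR R3, R4: R3=25^13=20
after SHL R4, 2: R4=13<<2=52
after ADD R6, 4: R6=212+4=216
after SUB R1, 2: R1=2-2=0
CMP R1, 0  (cmp 0,0)
JGT body: not taken
after ADD R3, 7: R3=20+7=27
halt.
Total executed instructions: 34.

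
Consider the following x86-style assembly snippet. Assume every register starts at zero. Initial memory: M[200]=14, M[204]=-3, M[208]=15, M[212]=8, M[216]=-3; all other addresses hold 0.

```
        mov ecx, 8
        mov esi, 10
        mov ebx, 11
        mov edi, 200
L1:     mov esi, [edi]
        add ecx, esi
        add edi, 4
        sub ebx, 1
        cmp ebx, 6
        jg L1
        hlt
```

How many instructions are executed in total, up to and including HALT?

35

mov ecx, 8 → ecx=8
mov esi, 10 → esi=10
mov ebx, 11 → ebx=11
mov edi, 200 → edi=200
mov esi, [edi] → esi=M[200]=14
add ecx, esi → ecx=8+14=22
add edi, 4 → edi=200+4=204
sub ebx, 1 → ebx=11-1=10
cmp ebx, 6  (cmp 10,6)
jg L1: taken
mov esi, [edi] → esi=M[204]=-3
add ecx, esi → ecx=22+(-3)=19
add edi, 4 → edi=204+4=208
sub ebx, 1 → ebx=10-1=9
cmp ebx, 6  (cmp 9,6)
jg L1: taken
mov esi, [edi] → esi=M[208]=15
add ecx, esi → ecx=19+15=34
add edi, 4 → edi=208+4=212
sub ebx, 1 → ebx=9-1=8
cmp ebx, 6  (cmp 8,6)
jg L1: taken
mov esi, [edi] → esi=M[212]=8
add ecx, esi → ecx=34+8=42
add edi, 4 → edi=212+4=216
sub ebx, 1 → ebx=8-1=7
cmp ebx, 6  (cmp 7,6)
jg L1: taken
mov esi, [edi] → esi=M[216]=-3
add ecx, esi → ecx=42+(-3)=39
add edi, 4 → edi=216+4=220
sub ebx, 1 → ebx=7-1=6
cmp ebx, 6  (cmp 6,6)
jg L1: not taken
halt.
Total executed instructions: 35.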